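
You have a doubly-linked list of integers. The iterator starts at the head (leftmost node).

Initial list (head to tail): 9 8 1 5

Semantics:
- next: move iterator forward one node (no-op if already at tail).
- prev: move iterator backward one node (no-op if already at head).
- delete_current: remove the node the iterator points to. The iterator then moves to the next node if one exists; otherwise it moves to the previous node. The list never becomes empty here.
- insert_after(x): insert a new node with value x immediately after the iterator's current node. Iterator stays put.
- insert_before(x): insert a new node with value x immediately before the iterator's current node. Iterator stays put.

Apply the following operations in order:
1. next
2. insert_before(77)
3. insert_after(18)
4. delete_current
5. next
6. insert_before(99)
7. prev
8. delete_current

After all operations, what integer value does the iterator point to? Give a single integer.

Answer: 1

Derivation:
After 1 (next): list=[9, 8, 1, 5] cursor@8
After 2 (insert_before(77)): list=[9, 77, 8, 1, 5] cursor@8
After 3 (insert_after(18)): list=[9, 77, 8, 18, 1, 5] cursor@8
After 4 (delete_current): list=[9, 77, 18, 1, 5] cursor@18
After 5 (next): list=[9, 77, 18, 1, 5] cursor@1
After 6 (insert_before(99)): list=[9, 77, 18, 99, 1, 5] cursor@1
After 7 (prev): list=[9, 77, 18, 99, 1, 5] cursor@99
After 8 (delete_current): list=[9, 77, 18, 1, 5] cursor@1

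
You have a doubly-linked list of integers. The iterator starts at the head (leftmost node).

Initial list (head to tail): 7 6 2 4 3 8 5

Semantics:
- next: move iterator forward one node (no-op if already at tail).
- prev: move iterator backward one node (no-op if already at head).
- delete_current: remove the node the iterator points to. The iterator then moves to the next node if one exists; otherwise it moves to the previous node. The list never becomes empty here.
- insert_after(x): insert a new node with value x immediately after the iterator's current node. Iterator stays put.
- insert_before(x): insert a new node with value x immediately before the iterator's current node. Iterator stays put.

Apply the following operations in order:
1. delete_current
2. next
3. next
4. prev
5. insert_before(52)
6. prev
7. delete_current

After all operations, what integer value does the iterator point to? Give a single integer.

Answer: 2

Derivation:
After 1 (delete_current): list=[6, 2, 4, 3, 8, 5] cursor@6
After 2 (next): list=[6, 2, 4, 3, 8, 5] cursor@2
After 3 (next): list=[6, 2, 4, 3, 8, 5] cursor@4
After 4 (prev): list=[6, 2, 4, 3, 8, 5] cursor@2
After 5 (insert_before(52)): list=[6, 52, 2, 4, 3, 8, 5] cursor@2
After 6 (prev): list=[6, 52, 2, 4, 3, 8, 5] cursor@52
After 7 (delete_current): list=[6, 2, 4, 3, 8, 5] cursor@2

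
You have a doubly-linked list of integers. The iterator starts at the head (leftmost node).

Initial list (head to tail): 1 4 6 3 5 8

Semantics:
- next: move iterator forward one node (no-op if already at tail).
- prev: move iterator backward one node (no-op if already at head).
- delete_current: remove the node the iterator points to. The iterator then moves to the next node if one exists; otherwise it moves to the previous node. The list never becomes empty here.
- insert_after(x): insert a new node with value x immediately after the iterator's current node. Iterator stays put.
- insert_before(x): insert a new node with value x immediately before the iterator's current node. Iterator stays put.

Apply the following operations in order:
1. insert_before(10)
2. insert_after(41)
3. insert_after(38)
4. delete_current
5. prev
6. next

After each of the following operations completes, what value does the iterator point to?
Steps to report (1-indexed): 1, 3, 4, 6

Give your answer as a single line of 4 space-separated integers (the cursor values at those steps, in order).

Answer: 1 1 38 38

Derivation:
After 1 (insert_before(10)): list=[10, 1, 4, 6, 3, 5, 8] cursor@1
After 2 (insert_after(41)): list=[10, 1, 41, 4, 6, 3, 5, 8] cursor@1
After 3 (insert_after(38)): list=[10, 1, 38, 41, 4, 6, 3, 5, 8] cursor@1
After 4 (delete_current): list=[10, 38, 41, 4, 6, 3, 5, 8] cursor@38
After 5 (prev): list=[10, 38, 41, 4, 6, 3, 5, 8] cursor@10
After 6 (next): list=[10, 38, 41, 4, 6, 3, 5, 8] cursor@38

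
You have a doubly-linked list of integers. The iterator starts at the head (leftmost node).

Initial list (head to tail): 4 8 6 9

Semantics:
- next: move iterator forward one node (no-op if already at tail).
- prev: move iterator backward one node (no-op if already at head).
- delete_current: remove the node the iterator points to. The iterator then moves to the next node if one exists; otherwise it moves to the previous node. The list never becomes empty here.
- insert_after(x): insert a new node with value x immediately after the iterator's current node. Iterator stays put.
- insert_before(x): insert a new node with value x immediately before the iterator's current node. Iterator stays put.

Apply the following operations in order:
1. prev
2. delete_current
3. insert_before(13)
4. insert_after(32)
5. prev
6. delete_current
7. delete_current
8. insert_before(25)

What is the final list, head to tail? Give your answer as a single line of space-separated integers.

Answer: 25 32 6 9

Derivation:
After 1 (prev): list=[4, 8, 6, 9] cursor@4
After 2 (delete_current): list=[8, 6, 9] cursor@8
After 3 (insert_before(13)): list=[13, 8, 6, 9] cursor@8
After 4 (insert_after(32)): list=[13, 8, 32, 6, 9] cursor@8
After 5 (prev): list=[13, 8, 32, 6, 9] cursor@13
After 6 (delete_current): list=[8, 32, 6, 9] cursor@8
After 7 (delete_current): list=[32, 6, 9] cursor@32
After 8 (insert_before(25)): list=[25, 32, 6, 9] cursor@32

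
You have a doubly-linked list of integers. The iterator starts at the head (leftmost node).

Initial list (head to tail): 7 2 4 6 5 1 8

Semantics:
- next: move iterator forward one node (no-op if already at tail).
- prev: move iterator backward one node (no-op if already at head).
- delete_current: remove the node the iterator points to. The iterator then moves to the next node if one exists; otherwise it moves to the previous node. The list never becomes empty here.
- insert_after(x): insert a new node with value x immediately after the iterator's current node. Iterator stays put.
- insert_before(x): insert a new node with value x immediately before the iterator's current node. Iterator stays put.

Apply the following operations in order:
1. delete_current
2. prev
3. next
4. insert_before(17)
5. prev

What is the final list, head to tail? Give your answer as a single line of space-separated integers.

Answer: 2 17 4 6 5 1 8

Derivation:
After 1 (delete_current): list=[2, 4, 6, 5, 1, 8] cursor@2
After 2 (prev): list=[2, 4, 6, 5, 1, 8] cursor@2
After 3 (next): list=[2, 4, 6, 5, 1, 8] cursor@4
After 4 (insert_before(17)): list=[2, 17, 4, 6, 5, 1, 8] cursor@4
After 5 (prev): list=[2, 17, 4, 6, 5, 1, 8] cursor@17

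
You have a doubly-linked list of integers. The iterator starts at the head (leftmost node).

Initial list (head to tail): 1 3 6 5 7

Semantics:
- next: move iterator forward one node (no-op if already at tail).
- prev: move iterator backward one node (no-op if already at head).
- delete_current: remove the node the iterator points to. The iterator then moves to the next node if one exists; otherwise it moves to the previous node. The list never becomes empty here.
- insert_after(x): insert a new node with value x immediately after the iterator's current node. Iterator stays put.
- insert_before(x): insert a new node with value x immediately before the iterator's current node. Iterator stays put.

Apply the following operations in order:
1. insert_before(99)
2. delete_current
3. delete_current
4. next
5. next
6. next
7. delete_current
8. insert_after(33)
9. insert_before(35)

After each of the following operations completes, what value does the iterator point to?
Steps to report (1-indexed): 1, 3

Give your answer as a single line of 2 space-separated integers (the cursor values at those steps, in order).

After 1 (insert_before(99)): list=[99, 1, 3, 6, 5, 7] cursor@1
After 2 (delete_current): list=[99, 3, 6, 5, 7] cursor@3
After 3 (delete_current): list=[99, 6, 5, 7] cursor@6
After 4 (next): list=[99, 6, 5, 7] cursor@5
After 5 (next): list=[99, 6, 5, 7] cursor@7
After 6 (next): list=[99, 6, 5, 7] cursor@7
After 7 (delete_current): list=[99, 6, 5] cursor@5
After 8 (insert_after(33)): list=[99, 6, 5, 33] cursor@5
After 9 (insert_before(35)): list=[99, 6, 35, 5, 33] cursor@5

Answer: 1 6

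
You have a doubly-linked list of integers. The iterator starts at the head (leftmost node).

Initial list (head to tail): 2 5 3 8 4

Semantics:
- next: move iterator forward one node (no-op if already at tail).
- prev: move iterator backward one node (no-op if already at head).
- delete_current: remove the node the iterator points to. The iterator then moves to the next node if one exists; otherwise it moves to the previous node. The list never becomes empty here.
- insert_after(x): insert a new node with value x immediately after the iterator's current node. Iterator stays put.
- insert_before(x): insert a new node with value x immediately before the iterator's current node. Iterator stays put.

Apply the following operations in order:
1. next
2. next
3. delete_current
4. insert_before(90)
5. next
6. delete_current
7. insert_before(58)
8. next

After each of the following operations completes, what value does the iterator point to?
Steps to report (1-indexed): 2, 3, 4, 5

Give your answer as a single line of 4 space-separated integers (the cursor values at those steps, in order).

Answer: 3 8 8 4

Derivation:
After 1 (next): list=[2, 5, 3, 8, 4] cursor@5
After 2 (next): list=[2, 5, 3, 8, 4] cursor@3
After 3 (delete_current): list=[2, 5, 8, 4] cursor@8
After 4 (insert_before(90)): list=[2, 5, 90, 8, 4] cursor@8
After 5 (next): list=[2, 5, 90, 8, 4] cursor@4
After 6 (delete_current): list=[2, 5, 90, 8] cursor@8
After 7 (insert_before(58)): list=[2, 5, 90, 58, 8] cursor@8
After 8 (next): list=[2, 5, 90, 58, 8] cursor@8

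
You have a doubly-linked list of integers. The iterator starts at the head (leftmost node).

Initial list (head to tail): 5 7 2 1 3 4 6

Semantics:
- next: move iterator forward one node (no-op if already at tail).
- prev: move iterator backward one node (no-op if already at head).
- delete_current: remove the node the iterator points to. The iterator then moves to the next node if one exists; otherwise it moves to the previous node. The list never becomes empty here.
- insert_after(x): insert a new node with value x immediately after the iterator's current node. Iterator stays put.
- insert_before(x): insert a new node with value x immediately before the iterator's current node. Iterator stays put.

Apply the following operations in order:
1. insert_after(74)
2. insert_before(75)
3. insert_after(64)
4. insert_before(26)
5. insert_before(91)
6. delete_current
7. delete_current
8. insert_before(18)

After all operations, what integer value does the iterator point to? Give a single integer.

Answer: 74

Derivation:
After 1 (insert_after(74)): list=[5, 74, 7, 2, 1, 3, 4, 6] cursor@5
After 2 (insert_before(75)): list=[75, 5, 74, 7, 2, 1, 3, 4, 6] cursor@5
After 3 (insert_after(64)): list=[75, 5, 64, 74, 7, 2, 1, 3, 4, 6] cursor@5
After 4 (insert_before(26)): list=[75, 26, 5, 64, 74, 7, 2, 1, 3, 4, 6] cursor@5
After 5 (insert_before(91)): list=[75, 26, 91, 5, 64, 74, 7, 2, 1, 3, 4, 6] cursor@5
After 6 (delete_current): list=[75, 26, 91, 64, 74, 7, 2, 1, 3, 4, 6] cursor@64
After 7 (delete_current): list=[75, 26, 91, 74, 7, 2, 1, 3, 4, 6] cursor@74
After 8 (insert_before(18)): list=[75, 26, 91, 18, 74, 7, 2, 1, 3, 4, 6] cursor@74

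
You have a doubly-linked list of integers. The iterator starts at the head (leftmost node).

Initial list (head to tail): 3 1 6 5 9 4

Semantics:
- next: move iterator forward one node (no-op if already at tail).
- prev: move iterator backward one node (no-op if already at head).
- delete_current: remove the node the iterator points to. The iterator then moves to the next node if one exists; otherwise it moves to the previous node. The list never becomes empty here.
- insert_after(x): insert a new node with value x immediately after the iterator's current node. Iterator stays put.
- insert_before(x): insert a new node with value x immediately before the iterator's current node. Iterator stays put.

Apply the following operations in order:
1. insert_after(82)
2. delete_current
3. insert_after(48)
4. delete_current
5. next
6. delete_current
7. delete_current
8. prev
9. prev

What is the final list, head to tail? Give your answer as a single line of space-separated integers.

Answer: 48 5 9 4

Derivation:
After 1 (insert_after(82)): list=[3, 82, 1, 6, 5, 9, 4] cursor@3
After 2 (delete_current): list=[82, 1, 6, 5, 9, 4] cursor@82
After 3 (insert_after(48)): list=[82, 48, 1, 6, 5, 9, 4] cursor@82
After 4 (delete_current): list=[48, 1, 6, 5, 9, 4] cursor@48
After 5 (next): list=[48, 1, 6, 5, 9, 4] cursor@1
After 6 (delete_current): list=[48, 6, 5, 9, 4] cursor@6
After 7 (delete_current): list=[48, 5, 9, 4] cursor@5
After 8 (prev): list=[48, 5, 9, 4] cursor@48
After 9 (prev): list=[48, 5, 9, 4] cursor@48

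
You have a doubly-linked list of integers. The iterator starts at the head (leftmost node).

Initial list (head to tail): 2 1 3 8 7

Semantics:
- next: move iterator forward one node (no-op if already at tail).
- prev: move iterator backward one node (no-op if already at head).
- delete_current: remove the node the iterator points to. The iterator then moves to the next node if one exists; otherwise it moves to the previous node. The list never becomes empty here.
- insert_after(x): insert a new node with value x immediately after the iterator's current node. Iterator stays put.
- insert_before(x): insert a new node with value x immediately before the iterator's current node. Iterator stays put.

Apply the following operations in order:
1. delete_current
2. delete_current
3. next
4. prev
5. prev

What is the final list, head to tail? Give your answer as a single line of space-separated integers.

After 1 (delete_current): list=[1, 3, 8, 7] cursor@1
After 2 (delete_current): list=[3, 8, 7] cursor@3
After 3 (next): list=[3, 8, 7] cursor@8
After 4 (prev): list=[3, 8, 7] cursor@3
After 5 (prev): list=[3, 8, 7] cursor@3

Answer: 3 8 7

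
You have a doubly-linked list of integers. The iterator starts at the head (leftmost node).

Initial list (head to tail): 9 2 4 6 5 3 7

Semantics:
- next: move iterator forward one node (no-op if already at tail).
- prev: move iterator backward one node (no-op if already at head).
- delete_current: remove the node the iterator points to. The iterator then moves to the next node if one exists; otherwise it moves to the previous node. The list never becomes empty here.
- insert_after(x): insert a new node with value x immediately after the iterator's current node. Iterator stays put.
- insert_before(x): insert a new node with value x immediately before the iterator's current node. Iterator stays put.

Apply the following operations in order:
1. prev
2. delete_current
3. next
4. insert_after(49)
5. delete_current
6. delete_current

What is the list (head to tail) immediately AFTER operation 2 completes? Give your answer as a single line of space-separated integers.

Answer: 2 4 6 5 3 7

Derivation:
After 1 (prev): list=[9, 2, 4, 6, 5, 3, 7] cursor@9
After 2 (delete_current): list=[2, 4, 6, 5, 3, 7] cursor@2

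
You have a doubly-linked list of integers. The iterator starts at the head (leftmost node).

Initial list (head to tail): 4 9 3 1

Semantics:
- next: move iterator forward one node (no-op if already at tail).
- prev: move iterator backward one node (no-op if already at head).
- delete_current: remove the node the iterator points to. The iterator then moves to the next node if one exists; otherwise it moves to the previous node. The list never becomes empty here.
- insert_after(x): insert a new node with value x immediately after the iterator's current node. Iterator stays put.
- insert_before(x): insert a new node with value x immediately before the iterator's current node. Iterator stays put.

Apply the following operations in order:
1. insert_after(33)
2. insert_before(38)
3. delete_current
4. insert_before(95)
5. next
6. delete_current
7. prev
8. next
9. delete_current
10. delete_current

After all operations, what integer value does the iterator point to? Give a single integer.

Answer: 33

Derivation:
After 1 (insert_after(33)): list=[4, 33, 9, 3, 1] cursor@4
After 2 (insert_before(38)): list=[38, 4, 33, 9, 3, 1] cursor@4
After 3 (delete_current): list=[38, 33, 9, 3, 1] cursor@33
After 4 (insert_before(95)): list=[38, 95, 33, 9, 3, 1] cursor@33
After 5 (next): list=[38, 95, 33, 9, 3, 1] cursor@9
After 6 (delete_current): list=[38, 95, 33, 3, 1] cursor@3
After 7 (prev): list=[38, 95, 33, 3, 1] cursor@33
After 8 (next): list=[38, 95, 33, 3, 1] cursor@3
After 9 (delete_current): list=[38, 95, 33, 1] cursor@1
After 10 (delete_current): list=[38, 95, 33] cursor@33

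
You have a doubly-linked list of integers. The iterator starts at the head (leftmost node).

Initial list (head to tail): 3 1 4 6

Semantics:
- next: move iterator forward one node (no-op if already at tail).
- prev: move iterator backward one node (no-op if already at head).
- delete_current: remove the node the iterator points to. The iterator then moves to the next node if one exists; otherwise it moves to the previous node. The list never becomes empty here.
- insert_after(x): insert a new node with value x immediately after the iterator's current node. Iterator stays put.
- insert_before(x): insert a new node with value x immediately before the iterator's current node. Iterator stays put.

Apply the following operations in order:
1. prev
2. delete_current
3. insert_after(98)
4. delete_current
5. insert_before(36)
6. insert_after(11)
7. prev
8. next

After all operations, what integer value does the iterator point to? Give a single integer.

After 1 (prev): list=[3, 1, 4, 6] cursor@3
After 2 (delete_current): list=[1, 4, 6] cursor@1
After 3 (insert_after(98)): list=[1, 98, 4, 6] cursor@1
After 4 (delete_current): list=[98, 4, 6] cursor@98
After 5 (insert_before(36)): list=[36, 98, 4, 6] cursor@98
After 6 (insert_after(11)): list=[36, 98, 11, 4, 6] cursor@98
After 7 (prev): list=[36, 98, 11, 4, 6] cursor@36
After 8 (next): list=[36, 98, 11, 4, 6] cursor@98

Answer: 98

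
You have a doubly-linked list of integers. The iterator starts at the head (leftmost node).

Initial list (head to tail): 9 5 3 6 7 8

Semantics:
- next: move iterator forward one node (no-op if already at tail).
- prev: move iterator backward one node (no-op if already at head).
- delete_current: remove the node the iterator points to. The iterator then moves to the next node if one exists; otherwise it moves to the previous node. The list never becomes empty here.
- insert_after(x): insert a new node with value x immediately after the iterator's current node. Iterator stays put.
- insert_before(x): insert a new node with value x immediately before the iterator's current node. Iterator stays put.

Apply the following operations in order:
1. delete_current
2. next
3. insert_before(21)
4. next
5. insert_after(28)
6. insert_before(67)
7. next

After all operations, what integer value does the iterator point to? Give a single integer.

After 1 (delete_current): list=[5, 3, 6, 7, 8] cursor@5
After 2 (next): list=[5, 3, 6, 7, 8] cursor@3
After 3 (insert_before(21)): list=[5, 21, 3, 6, 7, 8] cursor@3
After 4 (next): list=[5, 21, 3, 6, 7, 8] cursor@6
After 5 (insert_after(28)): list=[5, 21, 3, 6, 28, 7, 8] cursor@6
After 6 (insert_before(67)): list=[5, 21, 3, 67, 6, 28, 7, 8] cursor@6
After 7 (next): list=[5, 21, 3, 67, 6, 28, 7, 8] cursor@28

Answer: 28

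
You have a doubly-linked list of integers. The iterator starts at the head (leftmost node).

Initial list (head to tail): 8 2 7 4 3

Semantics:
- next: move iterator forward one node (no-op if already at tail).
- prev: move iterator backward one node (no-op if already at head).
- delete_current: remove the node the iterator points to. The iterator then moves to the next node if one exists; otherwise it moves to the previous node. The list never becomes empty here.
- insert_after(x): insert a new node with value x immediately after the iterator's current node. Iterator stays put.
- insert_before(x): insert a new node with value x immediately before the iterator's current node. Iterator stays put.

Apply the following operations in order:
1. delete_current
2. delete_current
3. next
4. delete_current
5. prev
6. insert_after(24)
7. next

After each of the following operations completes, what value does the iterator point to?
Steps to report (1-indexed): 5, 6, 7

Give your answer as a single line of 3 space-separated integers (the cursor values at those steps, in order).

Answer: 7 7 24

Derivation:
After 1 (delete_current): list=[2, 7, 4, 3] cursor@2
After 2 (delete_current): list=[7, 4, 3] cursor@7
After 3 (next): list=[7, 4, 3] cursor@4
After 4 (delete_current): list=[7, 3] cursor@3
After 5 (prev): list=[7, 3] cursor@7
After 6 (insert_after(24)): list=[7, 24, 3] cursor@7
After 7 (next): list=[7, 24, 3] cursor@24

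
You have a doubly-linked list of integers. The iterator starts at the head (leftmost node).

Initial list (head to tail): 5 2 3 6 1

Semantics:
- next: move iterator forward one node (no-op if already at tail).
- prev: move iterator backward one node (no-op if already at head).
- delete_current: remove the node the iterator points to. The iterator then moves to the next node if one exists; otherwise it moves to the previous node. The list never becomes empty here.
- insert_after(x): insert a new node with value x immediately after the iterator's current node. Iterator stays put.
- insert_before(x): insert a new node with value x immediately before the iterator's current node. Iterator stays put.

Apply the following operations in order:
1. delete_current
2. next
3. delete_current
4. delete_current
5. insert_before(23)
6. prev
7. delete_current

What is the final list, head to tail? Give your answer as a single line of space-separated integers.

Answer: 2 1

Derivation:
After 1 (delete_current): list=[2, 3, 6, 1] cursor@2
After 2 (next): list=[2, 3, 6, 1] cursor@3
After 3 (delete_current): list=[2, 6, 1] cursor@6
After 4 (delete_current): list=[2, 1] cursor@1
After 5 (insert_before(23)): list=[2, 23, 1] cursor@1
After 6 (prev): list=[2, 23, 1] cursor@23
After 7 (delete_current): list=[2, 1] cursor@1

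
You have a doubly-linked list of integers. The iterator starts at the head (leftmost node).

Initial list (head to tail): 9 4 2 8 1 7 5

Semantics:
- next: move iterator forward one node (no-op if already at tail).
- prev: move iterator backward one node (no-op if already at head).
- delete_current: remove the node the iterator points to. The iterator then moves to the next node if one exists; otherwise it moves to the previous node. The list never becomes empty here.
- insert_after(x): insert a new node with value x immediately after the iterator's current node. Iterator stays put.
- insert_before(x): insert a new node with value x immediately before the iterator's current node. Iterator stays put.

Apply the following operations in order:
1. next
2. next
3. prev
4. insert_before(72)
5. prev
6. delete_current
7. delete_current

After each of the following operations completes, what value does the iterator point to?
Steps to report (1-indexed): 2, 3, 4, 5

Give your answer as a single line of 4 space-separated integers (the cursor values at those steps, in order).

After 1 (next): list=[9, 4, 2, 8, 1, 7, 5] cursor@4
After 2 (next): list=[9, 4, 2, 8, 1, 7, 5] cursor@2
After 3 (prev): list=[9, 4, 2, 8, 1, 7, 5] cursor@4
After 4 (insert_before(72)): list=[9, 72, 4, 2, 8, 1, 7, 5] cursor@4
After 5 (prev): list=[9, 72, 4, 2, 8, 1, 7, 5] cursor@72
After 6 (delete_current): list=[9, 4, 2, 8, 1, 7, 5] cursor@4
After 7 (delete_current): list=[9, 2, 8, 1, 7, 5] cursor@2

Answer: 2 4 4 72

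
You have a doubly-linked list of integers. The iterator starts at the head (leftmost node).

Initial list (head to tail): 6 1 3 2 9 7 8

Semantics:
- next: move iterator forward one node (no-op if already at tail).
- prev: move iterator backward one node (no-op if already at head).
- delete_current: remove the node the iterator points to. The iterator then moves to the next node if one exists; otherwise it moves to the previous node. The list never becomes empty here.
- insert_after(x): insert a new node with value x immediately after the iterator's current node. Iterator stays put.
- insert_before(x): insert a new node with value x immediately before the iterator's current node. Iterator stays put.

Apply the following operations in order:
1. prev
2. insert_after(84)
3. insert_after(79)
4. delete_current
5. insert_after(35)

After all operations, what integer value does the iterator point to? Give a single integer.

After 1 (prev): list=[6, 1, 3, 2, 9, 7, 8] cursor@6
After 2 (insert_after(84)): list=[6, 84, 1, 3, 2, 9, 7, 8] cursor@6
After 3 (insert_after(79)): list=[6, 79, 84, 1, 3, 2, 9, 7, 8] cursor@6
After 4 (delete_current): list=[79, 84, 1, 3, 2, 9, 7, 8] cursor@79
After 5 (insert_after(35)): list=[79, 35, 84, 1, 3, 2, 9, 7, 8] cursor@79

Answer: 79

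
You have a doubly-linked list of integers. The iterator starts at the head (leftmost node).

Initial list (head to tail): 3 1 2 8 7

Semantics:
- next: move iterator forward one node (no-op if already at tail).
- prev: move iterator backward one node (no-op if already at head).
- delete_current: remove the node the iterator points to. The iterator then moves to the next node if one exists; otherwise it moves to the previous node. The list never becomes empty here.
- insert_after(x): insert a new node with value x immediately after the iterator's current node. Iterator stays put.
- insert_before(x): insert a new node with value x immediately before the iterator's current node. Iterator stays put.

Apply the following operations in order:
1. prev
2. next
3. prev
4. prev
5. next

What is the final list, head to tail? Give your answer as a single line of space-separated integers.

Answer: 3 1 2 8 7

Derivation:
After 1 (prev): list=[3, 1, 2, 8, 7] cursor@3
After 2 (next): list=[3, 1, 2, 8, 7] cursor@1
After 3 (prev): list=[3, 1, 2, 8, 7] cursor@3
After 4 (prev): list=[3, 1, 2, 8, 7] cursor@3
After 5 (next): list=[3, 1, 2, 8, 7] cursor@1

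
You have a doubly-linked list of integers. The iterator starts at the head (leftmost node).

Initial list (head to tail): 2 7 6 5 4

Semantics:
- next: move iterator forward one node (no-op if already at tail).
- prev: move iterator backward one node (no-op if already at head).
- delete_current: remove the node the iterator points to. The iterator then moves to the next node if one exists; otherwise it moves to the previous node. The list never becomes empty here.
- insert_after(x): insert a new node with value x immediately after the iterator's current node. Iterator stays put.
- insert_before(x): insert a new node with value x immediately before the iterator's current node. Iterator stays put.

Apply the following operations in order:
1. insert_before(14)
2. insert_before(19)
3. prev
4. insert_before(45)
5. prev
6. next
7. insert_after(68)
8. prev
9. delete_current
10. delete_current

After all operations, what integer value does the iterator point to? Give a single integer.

Answer: 68

Derivation:
After 1 (insert_before(14)): list=[14, 2, 7, 6, 5, 4] cursor@2
After 2 (insert_before(19)): list=[14, 19, 2, 7, 6, 5, 4] cursor@2
After 3 (prev): list=[14, 19, 2, 7, 6, 5, 4] cursor@19
After 4 (insert_before(45)): list=[14, 45, 19, 2, 7, 6, 5, 4] cursor@19
After 5 (prev): list=[14, 45, 19, 2, 7, 6, 5, 4] cursor@45
After 6 (next): list=[14, 45, 19, 2, 7, 6, 5, 4] cursor@19
After 7 (insert_after(68)): list=[14, 45, 19, 68, 2, 7, 6, 5, 4] cursor@19
After 8 (prev): list=[14, 45, 19, 68, 2, 7, 6, 5, 4] cursor@45
After 9 (delete_current): list=[14, 19, 68, 2, 7, 6, 5, 4] cursor@19
After 10 (delete_current): list=[14, 68, 2, 7, 6, 5, 4] cursor@68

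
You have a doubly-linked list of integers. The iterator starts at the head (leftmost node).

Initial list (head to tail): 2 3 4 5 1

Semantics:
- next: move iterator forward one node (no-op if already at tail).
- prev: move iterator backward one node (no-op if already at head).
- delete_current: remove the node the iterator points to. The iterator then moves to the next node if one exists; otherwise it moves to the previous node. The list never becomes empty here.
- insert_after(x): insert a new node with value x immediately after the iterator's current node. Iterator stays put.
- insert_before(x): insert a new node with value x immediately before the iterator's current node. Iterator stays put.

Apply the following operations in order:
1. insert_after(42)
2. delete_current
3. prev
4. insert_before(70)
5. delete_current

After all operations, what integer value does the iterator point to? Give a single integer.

After 1 (insert_after(42)): list=[2, 42, 3, 4, 5, 1] cursor@2
After 2 (delete_current): list=[42, 3, 4, 5, 1] cursor@42
After 3 (prev): list=[42, 3, 4, 5, 1] cursor@42
After 4 (insert_before(70)): list=[70, 42, 3, 4, 5, 1] cursor@42
After 5 (delete_current): list=[70, 3, 4, 5, 1] cursor@3

Answer: 3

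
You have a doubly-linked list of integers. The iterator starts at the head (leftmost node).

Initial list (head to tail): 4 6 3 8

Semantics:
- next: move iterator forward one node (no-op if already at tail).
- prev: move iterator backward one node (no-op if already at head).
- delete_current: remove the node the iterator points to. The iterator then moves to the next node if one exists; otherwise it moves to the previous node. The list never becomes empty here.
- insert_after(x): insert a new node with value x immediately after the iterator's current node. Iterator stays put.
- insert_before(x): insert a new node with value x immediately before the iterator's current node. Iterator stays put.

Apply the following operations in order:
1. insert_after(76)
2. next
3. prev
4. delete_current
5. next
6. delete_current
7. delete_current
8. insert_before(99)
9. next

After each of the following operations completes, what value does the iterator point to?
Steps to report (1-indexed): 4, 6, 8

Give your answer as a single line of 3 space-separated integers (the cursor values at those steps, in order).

After 1 (insert_after(76)): list=[4, 76, 6, 3, 8] cursor@4
After 2 (next): list=[4, 76, 6, 3, 8] cursor@76
After 3 (prev): list=[4, 76, 6, 3, 8] cursor@4
After 4 (delete_current): list=[76, 6, 3, 8] cursor@76
After 5 (next): list=[76, 6, 3, 8] cursor@6
After 6 (delete_current): list=[76, 3, 8] cursor@3
After 7 (delete_current): list=[76, 8] cursor@8
After 8 (insert_before(99)): list=[76, 99, 8] cursor@8
After 9 (next): list=[76, 99, 8] cursor@8

Answer: 76 3 8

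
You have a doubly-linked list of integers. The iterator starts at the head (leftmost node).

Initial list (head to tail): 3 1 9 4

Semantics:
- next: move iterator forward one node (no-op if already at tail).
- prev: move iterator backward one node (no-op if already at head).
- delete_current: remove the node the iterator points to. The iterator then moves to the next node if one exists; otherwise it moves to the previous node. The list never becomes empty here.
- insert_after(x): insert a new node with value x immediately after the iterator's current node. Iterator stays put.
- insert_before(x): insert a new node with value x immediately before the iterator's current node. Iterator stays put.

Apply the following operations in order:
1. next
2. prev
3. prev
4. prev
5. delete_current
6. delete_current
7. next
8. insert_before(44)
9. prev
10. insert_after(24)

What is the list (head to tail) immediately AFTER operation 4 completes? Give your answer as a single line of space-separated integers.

Answer: 3 1 9 4

Derivation:
After 1 (next): list=[3, 1, 9, 4] cursor@1
After 2 (prev): list=[3, 1, 9, 4] cursor@3
After 3 (prev): list=[3, 1, 9, 4] cursor@3
After 4 (prev): list=[3, 1, 9, 4] cursor@3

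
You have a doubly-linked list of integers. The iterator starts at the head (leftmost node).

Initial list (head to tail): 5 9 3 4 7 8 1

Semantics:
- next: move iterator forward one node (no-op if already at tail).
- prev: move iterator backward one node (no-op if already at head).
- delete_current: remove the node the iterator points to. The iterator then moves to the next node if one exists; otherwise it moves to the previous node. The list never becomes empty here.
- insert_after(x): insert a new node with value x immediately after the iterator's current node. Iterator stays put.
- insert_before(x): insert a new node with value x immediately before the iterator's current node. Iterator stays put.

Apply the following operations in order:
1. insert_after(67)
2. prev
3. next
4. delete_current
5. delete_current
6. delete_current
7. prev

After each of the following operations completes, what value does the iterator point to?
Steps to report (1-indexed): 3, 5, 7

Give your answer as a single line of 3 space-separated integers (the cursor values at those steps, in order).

After 1 (insert_after(67)): list=[5, 67, 9, 3, 4, 7, 8, 1] cursor@5
After 2 (prev): list=[5, 67, 9, 3, 4, 7, 8, 1] cursor@5
After 3 (next): list=[5, 67, 9, 3, 4, 7, 8, 1] cursor@67
After 4 (delete_current): list=[5, 9, 3, 4, 7, 8, 1] cursor@9
After 5 (delete_current): list=[5, 3, 4, 7, 8, 1] cursor@3
After 6 (delete_current): list=[5, 4, 7, 8, 1] cursor@4
After 7 (prev): list=[5, 4, 7, 8, 1] cursor@5

Answer: 67 3 5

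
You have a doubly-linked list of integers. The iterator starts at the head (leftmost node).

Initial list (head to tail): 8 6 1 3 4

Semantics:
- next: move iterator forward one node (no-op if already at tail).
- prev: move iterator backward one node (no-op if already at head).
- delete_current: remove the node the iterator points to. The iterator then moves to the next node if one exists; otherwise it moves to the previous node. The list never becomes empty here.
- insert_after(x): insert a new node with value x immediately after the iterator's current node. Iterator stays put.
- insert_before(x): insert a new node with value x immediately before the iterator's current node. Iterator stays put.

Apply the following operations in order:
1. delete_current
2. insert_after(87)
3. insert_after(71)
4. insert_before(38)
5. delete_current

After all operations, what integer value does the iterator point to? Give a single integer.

Answer: 71

Derivation:
After 1 (delete_current): list=[6, 1, 3, 4] cursor@6
After 2 (insert_after(87)): list=[6, 87, 1, 3, 4] cursor@6
After 3 (insert_after(71)): list=[6, 71, 87, 1, 3, 4] cursor@6
After 4 (insert_before(38)): list=[38, 6, 71, 87, 1, 3, 4] cursor@6
After 5 (delete_current): list=[38, 71, 87, 1, 3, 4] cursor@71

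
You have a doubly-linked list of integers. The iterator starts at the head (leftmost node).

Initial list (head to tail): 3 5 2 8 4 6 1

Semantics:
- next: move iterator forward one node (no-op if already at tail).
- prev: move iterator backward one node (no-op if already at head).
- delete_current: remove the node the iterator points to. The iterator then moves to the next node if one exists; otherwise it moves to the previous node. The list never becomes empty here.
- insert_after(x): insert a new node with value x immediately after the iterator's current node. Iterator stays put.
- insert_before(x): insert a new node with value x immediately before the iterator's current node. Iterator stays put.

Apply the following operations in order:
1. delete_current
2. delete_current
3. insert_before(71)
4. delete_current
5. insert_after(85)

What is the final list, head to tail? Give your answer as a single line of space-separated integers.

After 1 (delete_current): list=[5, 2, 8, 4, 6, 1] cursor@5
After 2 (delete_current): list=[2, 8, 4, 6, 1] cursor@2
After 3 (insert_before(71)): list=[71, 2, 8, 4, 6, 1] cursor@2
After 4 (delete_current): list=[71, 8, 4, 6, 1] cursor@8
After 5 (insert_after(85)): list=[71, 8, 85, 4, 6, 1] cursor@8

Answer: 71 8 85 4 6 1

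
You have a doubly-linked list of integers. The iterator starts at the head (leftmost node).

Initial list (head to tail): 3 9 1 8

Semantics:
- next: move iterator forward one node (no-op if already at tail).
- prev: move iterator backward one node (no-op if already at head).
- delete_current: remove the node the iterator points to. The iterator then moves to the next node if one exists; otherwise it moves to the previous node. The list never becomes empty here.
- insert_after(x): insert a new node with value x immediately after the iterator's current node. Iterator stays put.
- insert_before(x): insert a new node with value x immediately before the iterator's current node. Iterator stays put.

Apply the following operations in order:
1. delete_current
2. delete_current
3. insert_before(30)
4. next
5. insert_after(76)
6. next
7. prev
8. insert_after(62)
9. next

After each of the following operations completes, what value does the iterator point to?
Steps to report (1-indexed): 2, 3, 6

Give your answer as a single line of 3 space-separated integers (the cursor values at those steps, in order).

After 1 (delete_current): list=[9, 1, 8] cursor@9
After 2 (delete_current): list=[1, 8] cursor@1
After 3 (insert_before(30)): list=[30, 1, 8] cursor@1
After 4 (next): list=[30, 1, 8] cursor@8
After 5 (insert_after(76)): list=[30, 1, 8, 76] cursor@8
After 6 (next): list=[30, 1, 8, 76] cursor@76
After 7 (prev): list=[30, 1, 8, 76] cursor@8
After 8 (insert_after(62)): list=[30, 1, 8, 62, 76] cursor@8
After 9 (next): list=[30, 1, 8, 62, 76] cursor@62

Answer: 1 1 76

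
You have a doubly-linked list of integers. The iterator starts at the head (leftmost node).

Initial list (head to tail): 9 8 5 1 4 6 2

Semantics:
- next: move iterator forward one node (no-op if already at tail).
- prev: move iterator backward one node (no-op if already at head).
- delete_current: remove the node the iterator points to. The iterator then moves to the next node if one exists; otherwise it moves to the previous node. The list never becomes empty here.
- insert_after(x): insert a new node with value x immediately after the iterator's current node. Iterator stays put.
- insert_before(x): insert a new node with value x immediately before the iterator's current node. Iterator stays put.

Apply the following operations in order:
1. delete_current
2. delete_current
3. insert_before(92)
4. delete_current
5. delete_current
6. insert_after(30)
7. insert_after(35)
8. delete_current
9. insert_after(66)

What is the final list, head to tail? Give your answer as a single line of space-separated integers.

Answer: 92 35 66 30 6 2

Derivation:
After 1 (delete_current): list=[8, 5, 1, 4, 6, 2] cursor@8
After 2 (delete_current): list=[5, 1, 4, 6, 2] cursor@5
After 3 (insert_before(92)): list=[92, 5, 1, 4, 6, 2] cursor@5
After 4 (delete_current): list=[92, 1, 4, 6, 2] cursor@1
After 5 (delete_current): list=[92, 4, 6, 2] cursor@4
After 6 (insert_after(30)): list=[92, 4, 30, 6, 2] cursor@4
After 7 (insert_after(35)): list=[92, 4, 35, 30, 6, 2] cursor@4
After 8 (delete_current): list=[92, 35, 30, 6, 2] cursor@35
After 9 (insert_after(66)): list=[92, 35, 66, 30, 6, 2] cursor@35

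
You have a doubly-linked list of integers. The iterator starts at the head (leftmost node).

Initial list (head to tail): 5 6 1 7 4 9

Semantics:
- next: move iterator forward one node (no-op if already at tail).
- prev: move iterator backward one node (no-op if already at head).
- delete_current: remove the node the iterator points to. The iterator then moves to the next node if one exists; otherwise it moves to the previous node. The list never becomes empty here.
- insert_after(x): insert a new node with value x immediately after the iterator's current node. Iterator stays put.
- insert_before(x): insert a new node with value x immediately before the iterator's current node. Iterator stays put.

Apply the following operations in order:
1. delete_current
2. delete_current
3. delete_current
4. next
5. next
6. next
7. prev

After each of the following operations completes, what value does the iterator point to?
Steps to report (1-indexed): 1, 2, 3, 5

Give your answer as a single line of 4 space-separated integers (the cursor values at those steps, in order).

After 1 (delete_current): list=[6, 1, 7, 4, 9] cursor@6
After 2 (delete_current): list=[1, 7, 4, 9] cursor@1
After 3 (delete_current): list=[7, 4, 9] cursor@7
After 4 (next): list=[7, 4, 9] cursor@4
After 5 (next): list=[7, 4, 9] cursor@9
After 6 (next): list=[7, 4, 9] cursor@9
After 7 (prev): list=[7, 4, 9] cursor@4

Answer: 6 1 7 9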